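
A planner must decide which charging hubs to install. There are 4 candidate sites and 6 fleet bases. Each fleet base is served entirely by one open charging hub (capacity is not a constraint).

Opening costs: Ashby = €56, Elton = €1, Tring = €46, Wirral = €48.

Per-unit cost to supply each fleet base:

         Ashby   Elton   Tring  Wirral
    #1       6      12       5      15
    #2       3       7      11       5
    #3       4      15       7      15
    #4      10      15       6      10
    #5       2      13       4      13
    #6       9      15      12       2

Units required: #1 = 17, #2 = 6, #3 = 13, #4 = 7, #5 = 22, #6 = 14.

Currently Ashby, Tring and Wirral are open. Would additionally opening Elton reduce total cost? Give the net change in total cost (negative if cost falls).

No — net change +1 (cost rises by 1).

Current service cost with {Ashby, Tring, Wirral}: 269.
Adding Elton: each fleet base re-picks its cheapest; new service cost 269, saving 0.
Extra fixed cost: 1. Net change = 1 − 0 = 1.
(Totals: 419 → 420.)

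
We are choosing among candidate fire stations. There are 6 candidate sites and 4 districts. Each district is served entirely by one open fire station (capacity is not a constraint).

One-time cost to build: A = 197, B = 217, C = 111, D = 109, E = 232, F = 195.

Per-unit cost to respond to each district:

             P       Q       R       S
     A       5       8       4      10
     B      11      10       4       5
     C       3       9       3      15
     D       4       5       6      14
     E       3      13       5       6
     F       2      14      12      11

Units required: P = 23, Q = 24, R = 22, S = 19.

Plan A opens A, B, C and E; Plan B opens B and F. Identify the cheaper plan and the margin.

Plan B is cheaper by 298.

Plan A: {A, B, C, E}: P→C 3·23=69, Q→A 8·24=192, R→C 3·22=66, S→B 5·19=95. Service 422; fixed 757; total 1179.
Plan B: {B, F}: P→F 2·23=46, Q→B 10·24=240, R→B 4·22=88, S→B 5·19=95. Service 469; fixed 412; total 881.
Difference: |1179 − 881| = 298.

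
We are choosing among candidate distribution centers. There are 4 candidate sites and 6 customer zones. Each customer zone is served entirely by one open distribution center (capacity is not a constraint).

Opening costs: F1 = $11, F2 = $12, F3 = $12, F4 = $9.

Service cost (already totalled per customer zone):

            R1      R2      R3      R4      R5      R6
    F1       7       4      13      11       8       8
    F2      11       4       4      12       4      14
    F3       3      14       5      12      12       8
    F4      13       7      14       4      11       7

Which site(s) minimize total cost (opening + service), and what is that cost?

For any fixed open set, each customer zone goes to its cheapest open site; total = fixed + service.
{F2, F4}: R1→F2 11, R2→F2 4, R3→F2 4, R4→F4 4, R5→F2 4, R6→F4 7. Service 34; fixed 21; total 55.
{F3, F4}: service 37 + fixed 21 = 58
{F2, F3}: service 35 + fixed 24 = 59
{F1, F2, F3, F4}: R1→F3 3, R2→F1 4, R3→F2 4, R4→F4 4, R5→F2 4, R6→F4 7. Service 26; fixed 44; total 70.
(All 15 nonempty subsets were checked; F2 and F4 is lowest.)

Open F2 and F4; minimum total cost 55.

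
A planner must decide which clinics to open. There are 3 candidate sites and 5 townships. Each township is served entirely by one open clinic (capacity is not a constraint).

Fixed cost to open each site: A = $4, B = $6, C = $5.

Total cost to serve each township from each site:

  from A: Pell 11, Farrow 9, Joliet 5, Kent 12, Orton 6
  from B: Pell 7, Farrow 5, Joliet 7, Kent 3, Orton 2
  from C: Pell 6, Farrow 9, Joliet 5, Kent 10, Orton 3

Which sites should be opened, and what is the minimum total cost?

Open B only; minimum total cost 30.

For any fixed open set, each township goes to its cheapest open site; total = fixed + service.
{B}: Pell→B 7, Farrow→B 5, Joliet→B 7, Kent→B 3, Orton→B 2. Service 24; fixed 6; total 30.
{A, B}: Pell→B 7, Farrow→B 5, Joliet→A 5, Kent→B 3, Orton→B 2. Service 22; fixed 10; total 32.
{B, C}: service 21 + fixed 11 = 32
{A, B, C}: Pell→C 6, Farrow→B 5, Joliet→A 5, Kent→B 3, Orton→B 2. Service 21; fixed 15; total 36.
No other subset beats 30.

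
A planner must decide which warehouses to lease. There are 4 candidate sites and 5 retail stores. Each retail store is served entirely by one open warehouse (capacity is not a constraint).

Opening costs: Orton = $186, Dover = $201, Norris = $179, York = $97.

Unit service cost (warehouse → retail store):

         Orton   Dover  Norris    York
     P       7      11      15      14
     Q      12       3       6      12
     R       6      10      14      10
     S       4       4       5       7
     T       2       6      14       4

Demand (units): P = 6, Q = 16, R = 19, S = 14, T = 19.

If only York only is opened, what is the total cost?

Each retail store is assigned to its cheapest site among the open ones.
{York}: P→York 14·6=84, Q→York 12·16=192, R→York 10·19=190, S→York 7·14=98, T→York 4·19=76. Service 640; fixed 97; total 737.

Total cost: 737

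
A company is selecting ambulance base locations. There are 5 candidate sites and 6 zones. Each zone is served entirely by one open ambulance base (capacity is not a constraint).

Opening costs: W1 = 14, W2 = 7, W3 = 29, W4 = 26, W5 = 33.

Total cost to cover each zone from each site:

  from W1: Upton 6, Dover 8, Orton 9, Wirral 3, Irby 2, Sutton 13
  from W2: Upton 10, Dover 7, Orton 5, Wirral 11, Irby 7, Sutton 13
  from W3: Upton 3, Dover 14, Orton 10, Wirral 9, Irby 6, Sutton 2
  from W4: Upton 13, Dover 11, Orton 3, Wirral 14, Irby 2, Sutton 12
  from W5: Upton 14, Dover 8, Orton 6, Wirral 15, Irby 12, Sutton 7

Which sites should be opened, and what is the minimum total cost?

Open W1 only; minimum total cost 55.

For any fixed open set, each zone goes to its cheapest open site; total = fixed + service.
{W1}: Upton→W1 6, Dover→W1 8, Orton→W1 9, Wirral→W1 3, Irby→W1 2, Sutton→W1 13. Service 41; fixed 14; total 55.
{W1, W2}: service 36 + fixed 21 = 57
{W2}: service 53 + fixed 7 = 60
{W1, W2, W3, W4, W5}: service 20 + fixed 109 = 129
No other subset beats 55.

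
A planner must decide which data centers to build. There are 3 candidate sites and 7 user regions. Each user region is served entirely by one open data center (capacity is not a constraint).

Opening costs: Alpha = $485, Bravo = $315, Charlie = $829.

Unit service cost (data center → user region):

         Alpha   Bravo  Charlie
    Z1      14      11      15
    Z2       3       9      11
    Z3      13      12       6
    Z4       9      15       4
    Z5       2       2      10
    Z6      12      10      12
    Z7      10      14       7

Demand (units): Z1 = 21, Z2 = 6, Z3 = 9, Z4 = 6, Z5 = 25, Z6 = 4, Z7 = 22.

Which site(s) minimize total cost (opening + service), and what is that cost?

For any fixed open set, each user region goes to its cheapest open site; total = fixed + service.
{Bravo}: Z1→Bravo 11·21=231, Z2→Bravo 9·6=54, Z3→Bravo 12·9=108, Z4→Bravo 15·6=90, Z5→Bravo 2·25=50, Z6→Bravo 10·4=40, Z7→Bravo 14·22=308. Service 881; fixed 315; total 1196.
{Alpha}: service 801 + fixed 485 = 1286
{Alpha, Bravo}: Z1→Bravo 11·21=231, Z2→Alpha 3·6=18, Z3→Bravo 12·9=108, Z4→Alpha 9·6=54, Z5→Alpha 2·25=50, Z6→Bravo 10·4=40, Z7→Alpha 10·22=220. Service 721; fixed 800; total 1521.
{Alpha, Bravo, Charlie}: service 571 + fixed 1629 = 2200
No other subset beats 1196.

Open Bravo only; minimum total cost 1196.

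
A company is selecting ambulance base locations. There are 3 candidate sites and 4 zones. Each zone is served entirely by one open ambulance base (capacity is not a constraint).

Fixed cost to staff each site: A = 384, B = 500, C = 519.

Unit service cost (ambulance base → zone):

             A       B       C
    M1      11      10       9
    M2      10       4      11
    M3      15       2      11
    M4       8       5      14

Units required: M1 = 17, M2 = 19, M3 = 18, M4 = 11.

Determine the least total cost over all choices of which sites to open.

Minimum total cost: 837

For any fixed open set, each zone goes to its cheapest open site; total = fixed + service.
{B}: M1→B 10·17=170, M2→B 4·19=76, M3→B 2·18=36, M4→B 5·11=55. Service 337; fixed 500; total 837.
{A}: M1→A 11·17=187, M2→A 10·19=190, M3→A 15·18=270, M4→A 8·11=88. Service 735; fixed 384; total 1119.
{A, B}: service 337 + fixed 884 = 1221
{A, B, C}: service 320 + fixed 1403 = 1723
No other subset beats 837.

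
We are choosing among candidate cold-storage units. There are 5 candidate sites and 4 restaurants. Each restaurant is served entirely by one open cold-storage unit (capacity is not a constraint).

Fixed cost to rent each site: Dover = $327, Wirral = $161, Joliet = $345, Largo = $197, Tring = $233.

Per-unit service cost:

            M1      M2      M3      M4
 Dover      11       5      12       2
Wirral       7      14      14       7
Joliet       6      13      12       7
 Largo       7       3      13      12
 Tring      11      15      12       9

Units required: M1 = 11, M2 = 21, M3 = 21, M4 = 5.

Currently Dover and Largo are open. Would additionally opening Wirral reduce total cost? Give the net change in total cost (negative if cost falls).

No — net change +161 (cost rises by 161).

Current service cost with {Dover, Largo}: 402.
Adding Wirral: each restaurant re-picks its cheapest; new service cost 402, saving 0.
Extra fixed cost: 161. Net change = 161 − 0 = 161.
(Totals: 926 → 1087.)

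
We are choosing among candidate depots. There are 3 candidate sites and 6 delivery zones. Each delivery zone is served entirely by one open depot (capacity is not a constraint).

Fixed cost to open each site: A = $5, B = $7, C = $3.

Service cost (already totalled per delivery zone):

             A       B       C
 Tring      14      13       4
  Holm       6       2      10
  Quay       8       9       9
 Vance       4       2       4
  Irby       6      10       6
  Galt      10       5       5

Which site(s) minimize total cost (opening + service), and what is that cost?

Open B and C; minimum total cost 38.

For any fixed open set, each delivery zone goes to its cheapest open site; total = fixed + service.
{B, C}: Tring→C 4, Holm→B 2, Quay→B 9, Vance→B 2, Irby→C 6, Galt→B 5. Service 28; fixed 10; total 38.
{A, C}: service 33 + fixed 8 = 41
{C}: service 38 + fixed 3 = 41
{A, B, C}: service 27 + fixed 15 = 42
No other subset beats 38.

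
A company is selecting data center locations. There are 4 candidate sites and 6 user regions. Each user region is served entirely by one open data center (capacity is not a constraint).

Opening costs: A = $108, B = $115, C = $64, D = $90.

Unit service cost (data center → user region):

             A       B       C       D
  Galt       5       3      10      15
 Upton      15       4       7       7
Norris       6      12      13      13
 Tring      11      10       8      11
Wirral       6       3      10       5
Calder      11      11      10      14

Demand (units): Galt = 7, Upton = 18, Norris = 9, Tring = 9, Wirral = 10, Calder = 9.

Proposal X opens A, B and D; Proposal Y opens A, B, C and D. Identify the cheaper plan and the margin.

Proposal X is cheaper by 37.

Proposal X: {A, B, D}: Galt→B 3·7=21, Upton→B 4·18=72, Norris→A 6·9=54, Tring→B 10·9=90, Wirral→B 3·10=30, Calder→A 11·9=99. Service 366; fixed 313; total 679.
Proposal Y: {A, B, C, D}: Galt→B 3·7=21, Upton→B 4·18=72, Norris→A 6·9=54, Tring→C 8·9=72, Wirral→B 3·10=30, Calder→C 10·9=90. Service 339; fixed 377; total 716.
Difference: |679 − 716| = 37.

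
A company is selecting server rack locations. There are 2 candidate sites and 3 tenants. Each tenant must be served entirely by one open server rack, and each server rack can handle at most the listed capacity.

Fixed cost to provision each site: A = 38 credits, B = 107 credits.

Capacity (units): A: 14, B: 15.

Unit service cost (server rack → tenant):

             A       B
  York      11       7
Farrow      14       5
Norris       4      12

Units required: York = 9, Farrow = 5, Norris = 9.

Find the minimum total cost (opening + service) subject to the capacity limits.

Minimum total cost: 269

Open {A, B}: York→B 7·9=63, Farrow→B 5·5=25, Norris→A 4·9=36.
Loads: A carries 9/14, B carries 14/15. Service 124; fixed 145; total 269.
Next best feasible plan costs 314.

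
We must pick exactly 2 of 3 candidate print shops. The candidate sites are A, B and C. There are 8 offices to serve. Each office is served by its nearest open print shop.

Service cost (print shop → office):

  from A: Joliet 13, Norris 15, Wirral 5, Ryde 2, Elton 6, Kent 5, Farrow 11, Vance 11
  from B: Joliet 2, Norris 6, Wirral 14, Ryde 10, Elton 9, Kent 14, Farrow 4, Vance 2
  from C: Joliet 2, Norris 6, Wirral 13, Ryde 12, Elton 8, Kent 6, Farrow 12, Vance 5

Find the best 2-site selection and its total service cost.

Choose A and B; total service cost 32.

With exactly 2 open, each office uses its cheapest among the chosen.
{A, B}: Joliet→B 2, Norris→B 6, Wirral→A 5, Ryde→A 2, Elton→A 6, Kent→A 5, Farrow→B 4, Vance→B 2. Service cost 32.
{A, C}: service cost 42
{B, C}: service cost 51
Among all 3 size-2 choices, {A, B} is lowest.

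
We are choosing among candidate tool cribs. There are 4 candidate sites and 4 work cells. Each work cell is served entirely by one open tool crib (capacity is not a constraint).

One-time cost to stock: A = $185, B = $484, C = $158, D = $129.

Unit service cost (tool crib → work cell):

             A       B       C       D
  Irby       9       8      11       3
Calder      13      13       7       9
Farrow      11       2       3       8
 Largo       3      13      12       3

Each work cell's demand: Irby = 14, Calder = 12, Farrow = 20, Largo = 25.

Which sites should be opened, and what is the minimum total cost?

For any fixed open set, each work cell goes to its cheapest open site; total = fixed + service.
{D}: Irby→D 3·14=42, Calder→D 9·12=108, Farrow→D 8·20=160, Largo→D 3·25=75. Service 385; fixed 129; total 514.
{C, D}: service 261 + fixed 287 = 548
{A, C}: service 345 + fixed 343 = 688
{A, B, C, D}: service 241 + fixed 956 = 1197
(All 15 nonempty subsets were checked; D only is lowest.)

Open D only; minimum total cost 514.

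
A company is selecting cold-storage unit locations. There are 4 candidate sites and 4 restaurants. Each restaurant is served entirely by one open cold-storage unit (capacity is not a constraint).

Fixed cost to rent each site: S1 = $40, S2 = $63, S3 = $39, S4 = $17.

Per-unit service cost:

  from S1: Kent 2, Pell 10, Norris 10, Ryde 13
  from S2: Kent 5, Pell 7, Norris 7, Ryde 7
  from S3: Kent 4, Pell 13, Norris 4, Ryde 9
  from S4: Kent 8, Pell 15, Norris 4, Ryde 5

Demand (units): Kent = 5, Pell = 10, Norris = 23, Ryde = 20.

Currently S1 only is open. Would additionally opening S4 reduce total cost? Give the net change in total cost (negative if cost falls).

Current service cost with {S1}: 600.
Adding S4: each restaurant re-picks its cheapest; new service cost 302, saving 298.
Extra fixed cost: 17. Net change = 17 − 298 = -281.
(Totals: 640 → 359.)

Yes — net change −281 (cost falls by 281).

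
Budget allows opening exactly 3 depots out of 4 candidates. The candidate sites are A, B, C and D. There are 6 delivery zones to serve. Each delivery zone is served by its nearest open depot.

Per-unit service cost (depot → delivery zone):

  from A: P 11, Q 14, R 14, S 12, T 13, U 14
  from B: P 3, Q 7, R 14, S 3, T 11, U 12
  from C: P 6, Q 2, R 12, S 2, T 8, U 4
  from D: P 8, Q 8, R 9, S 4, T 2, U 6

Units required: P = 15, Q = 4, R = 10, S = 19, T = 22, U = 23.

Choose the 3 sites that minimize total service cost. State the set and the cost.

With exactly 3 open, each delivery zone uses its cheapest among the chosen.
{B, C, D}: P→B 3·15=45, Q→C 2·4=8, R→D 9·10=90, S→C 2·19=38, T→D 2·22=44, U→C 4·23=92. Service cost 317.
{A, C, D}: service cost 362
{A, B, D}: service cost 402
Among all 4 size-3 choices, {B, C, D} is lowest.

Choose B, C and D; total service cost 317.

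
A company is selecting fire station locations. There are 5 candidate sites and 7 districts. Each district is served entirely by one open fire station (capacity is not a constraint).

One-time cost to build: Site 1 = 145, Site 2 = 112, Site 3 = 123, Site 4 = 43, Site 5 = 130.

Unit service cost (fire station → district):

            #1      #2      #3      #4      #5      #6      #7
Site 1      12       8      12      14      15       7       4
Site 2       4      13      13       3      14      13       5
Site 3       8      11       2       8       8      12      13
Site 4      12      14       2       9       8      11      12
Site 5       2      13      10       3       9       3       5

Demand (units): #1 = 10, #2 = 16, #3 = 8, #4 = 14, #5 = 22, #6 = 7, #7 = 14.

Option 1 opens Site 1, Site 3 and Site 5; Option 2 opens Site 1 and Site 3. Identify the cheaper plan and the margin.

Option 1 is cheaper by 28.

Option 1: {Site 1, Site 3, Site 5}: #1→Site 5 2·10=20, #2→Site 1 8·16=128, #3→Site 3 2·8=16, #4→Site 5 3·14=42, #5→Site 3 8·22=176, #6→Site 5 3·7=21, #7→Site 1 4·14=56. Service 459; fixed 398; total 857.
Option 2: {Site 1, Site 3}: #1→Site 3 8·10=80, #2→Site 1 8·16=128, #3→Site 3 2·8=16, #4→Site 3 8·14=112, #5→Site 3 8·22=176, #6→Site 1 7·7=49, #7→Site 1 4·14=56. Service 617; fixed 268; total 885.
Difference: |857 − 885| = 28.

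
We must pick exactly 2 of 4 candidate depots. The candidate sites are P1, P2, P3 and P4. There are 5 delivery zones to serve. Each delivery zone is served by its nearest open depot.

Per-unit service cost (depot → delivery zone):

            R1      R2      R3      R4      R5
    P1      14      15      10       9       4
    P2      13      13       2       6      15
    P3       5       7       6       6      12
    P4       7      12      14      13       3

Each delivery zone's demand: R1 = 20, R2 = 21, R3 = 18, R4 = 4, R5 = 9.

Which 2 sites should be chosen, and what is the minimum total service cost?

With exactly 2 open, each delivery zone uses its cheapest among the chosen.
{P3, P4}: R1→P3 5·20=100, R2→P3 7·21=147, R3→P3 6·18=108, R4→P3 6·4=24, R5→P4 3·9=27. Service cost 406.
{P1, P3}: service cost 415
{P2, P3}: service cost 415
Among all 6 size-2 choices, {P3, P4} is lowest.

Choose P3 and P4; total service cost 406.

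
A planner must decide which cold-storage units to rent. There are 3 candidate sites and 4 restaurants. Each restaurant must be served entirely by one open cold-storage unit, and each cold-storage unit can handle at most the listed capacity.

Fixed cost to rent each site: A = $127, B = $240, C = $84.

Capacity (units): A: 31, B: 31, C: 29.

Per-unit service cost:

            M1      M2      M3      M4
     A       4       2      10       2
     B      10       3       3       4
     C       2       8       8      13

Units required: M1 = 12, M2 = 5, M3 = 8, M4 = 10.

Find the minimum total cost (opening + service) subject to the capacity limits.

Open {A, C}: M1→C 2·12=24, M2→A 2·5=10, M3→C 8·8=64, M4→A 2·10=20.
Loads: A carries 15/31, C carries 20/29. Service 118; fixed 211; total 329.
Next best feasible plan costs 345.

Minimum total cost: 329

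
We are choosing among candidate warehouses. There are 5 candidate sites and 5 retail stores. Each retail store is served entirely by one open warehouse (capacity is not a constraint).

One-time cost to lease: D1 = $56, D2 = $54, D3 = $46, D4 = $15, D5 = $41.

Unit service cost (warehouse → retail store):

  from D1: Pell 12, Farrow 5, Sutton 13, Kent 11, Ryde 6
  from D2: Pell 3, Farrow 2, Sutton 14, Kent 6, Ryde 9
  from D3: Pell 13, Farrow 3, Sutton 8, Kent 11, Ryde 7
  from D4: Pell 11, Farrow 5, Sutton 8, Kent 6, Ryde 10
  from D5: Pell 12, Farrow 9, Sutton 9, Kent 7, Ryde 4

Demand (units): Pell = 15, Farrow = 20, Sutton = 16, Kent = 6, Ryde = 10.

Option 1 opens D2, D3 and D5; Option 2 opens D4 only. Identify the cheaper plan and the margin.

Option 1: {D2, D3, D5}: Pell→D2 3·15=45, Farrow→D2 2·20=40, Sutton→D3 8·16=128, Kent→D2 6·6=36, Ryde→D5 4·10=40. Service 289; fixed 141; total 430.
Option 2: {D4}: Pell→D4 11·15=165, Farrow→D4 5·20=100, Sutton→D4 8·16=128, Kent→D4 6·6=36, Ryde→D4 10·10=100. Service 529; fixed 15; total 544.
Difference: |430 − 544| = 114.

Option 1 is cheaper by 114.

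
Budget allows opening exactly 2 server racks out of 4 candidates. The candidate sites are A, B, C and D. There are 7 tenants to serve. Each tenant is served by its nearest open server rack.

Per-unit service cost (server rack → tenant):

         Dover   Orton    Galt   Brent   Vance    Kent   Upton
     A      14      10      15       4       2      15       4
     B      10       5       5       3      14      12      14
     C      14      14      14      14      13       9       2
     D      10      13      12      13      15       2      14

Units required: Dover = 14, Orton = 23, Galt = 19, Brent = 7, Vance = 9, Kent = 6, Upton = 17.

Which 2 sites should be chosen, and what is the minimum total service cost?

Choose A and B; total service cost 529.

With exactly 2 open, each tenant uses its cheapest among the chosen.
{A, B}: Dover→B 10·14=140, Orton→B 5·23=115, Galt→B 5·19=95, Brent→B 3·7=21, Vance→A 2·9=18, Kent→B 12·6=72, Upton→A 4·17=68. Service cost 529.
{B, C}: service cost 576
{A, D}: service cost 724
Among all 6 size-2 choices, {A, B} is lowest.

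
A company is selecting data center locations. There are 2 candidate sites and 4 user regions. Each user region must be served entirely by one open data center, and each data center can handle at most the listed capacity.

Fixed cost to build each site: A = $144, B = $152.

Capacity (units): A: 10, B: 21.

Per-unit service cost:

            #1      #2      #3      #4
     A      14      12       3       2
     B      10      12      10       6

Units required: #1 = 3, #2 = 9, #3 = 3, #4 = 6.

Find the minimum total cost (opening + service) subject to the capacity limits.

Minimum total cost: 356

Open {B}: #1→B 10·3=30, #2→B 12·9=108, #3→B 10·3=30, #4→B 6·6=36.
Loads: B carries 21/21. Service 204; fixed 152; total 356.
Next best feasible plan costs 455.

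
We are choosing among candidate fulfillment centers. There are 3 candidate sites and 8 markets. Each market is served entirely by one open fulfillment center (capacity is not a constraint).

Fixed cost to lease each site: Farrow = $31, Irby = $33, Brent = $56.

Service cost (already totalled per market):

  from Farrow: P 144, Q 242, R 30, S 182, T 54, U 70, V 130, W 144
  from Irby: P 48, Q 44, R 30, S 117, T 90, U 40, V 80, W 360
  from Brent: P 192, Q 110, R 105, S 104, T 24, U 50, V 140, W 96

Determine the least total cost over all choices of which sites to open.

Minimum total cost: 555

For any fixed open set, each market goes to its cheapest open site; total = fixed + service.
{Irby, Brent}: P→Irby 48, Q→Irby 44, R→Irby 30, S→Brent 104, T→Brent 24, U→Irby 40, V→Irby 80, W→Brent 96. Service 466; fixed 89; total 555.
{Farrow, Irby, Brent}: service 466 + fixed 120 = 586
{Farrow, Irby}: service 557 + fixed 64 = 621
{Farrow}: service 996 + fixed 31 = 1027
No other subset beats 555.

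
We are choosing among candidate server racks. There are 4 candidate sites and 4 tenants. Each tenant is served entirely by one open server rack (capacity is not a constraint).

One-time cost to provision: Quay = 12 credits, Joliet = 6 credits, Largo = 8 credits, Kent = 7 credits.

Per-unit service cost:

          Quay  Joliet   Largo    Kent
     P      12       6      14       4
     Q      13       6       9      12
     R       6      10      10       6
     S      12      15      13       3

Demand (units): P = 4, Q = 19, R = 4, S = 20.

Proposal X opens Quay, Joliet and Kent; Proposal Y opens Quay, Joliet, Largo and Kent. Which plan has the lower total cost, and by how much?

Proposal X: {Quay, Joliet, Kent}: P→Kent 4·4=16, Q→Joliet 6·19=114, R→Quay 6·4=24, S→Kent 3·20=60. Service 214; fixed 25; total 239.
Proposal Y: {Quay, Joliet, Largo, Kent}: P→Kent 4·4=16, Q→Joliet 6·19=114, R→Quay 6·4=24, S→Kent 3·20=60. Service 214; fixed 33; total 247.
Difference: |239 − 247| = 8.

Proposal X is cheaper by 8.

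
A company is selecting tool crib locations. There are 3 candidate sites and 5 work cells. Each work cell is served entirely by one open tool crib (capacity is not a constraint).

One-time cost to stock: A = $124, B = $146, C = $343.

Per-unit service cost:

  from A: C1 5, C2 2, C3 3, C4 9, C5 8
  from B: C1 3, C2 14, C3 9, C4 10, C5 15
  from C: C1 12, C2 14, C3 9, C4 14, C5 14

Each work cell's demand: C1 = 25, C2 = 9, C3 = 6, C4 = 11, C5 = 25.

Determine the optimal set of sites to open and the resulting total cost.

Open A only; minimum total cost 584.

For any fixed open set, each work cell goes to its cheapest open site; total = fixed + service.
{A}: C1→A 5·25=125, C2→A 2·9=18, C3→A 3·6=18, C4→A 9·11=99, C5→A 8·25=200. Service 460; fixed 124; total 584.
{A, B}: service 410 + fixed 270 = 680
{B}: service 740 + fixed 146 = 886
{A, B, C}: C1→B 3·25=75, C2→A 2·9=18, C3→A 3·6=18, C4→A 9·11=99, C5→A 8·25=200. Service 410; fixed 613; total 1023.
No other subset beats 584.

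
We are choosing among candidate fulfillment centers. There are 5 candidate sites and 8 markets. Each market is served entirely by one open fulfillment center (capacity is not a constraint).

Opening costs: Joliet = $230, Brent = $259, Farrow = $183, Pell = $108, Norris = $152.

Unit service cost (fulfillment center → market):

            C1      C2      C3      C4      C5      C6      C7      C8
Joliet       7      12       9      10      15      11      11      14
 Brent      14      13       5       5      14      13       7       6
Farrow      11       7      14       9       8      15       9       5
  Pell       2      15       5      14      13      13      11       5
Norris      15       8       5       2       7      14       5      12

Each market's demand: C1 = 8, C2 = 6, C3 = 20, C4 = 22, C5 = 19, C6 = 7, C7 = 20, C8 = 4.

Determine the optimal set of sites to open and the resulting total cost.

For any fixed open set, each market goes to its cheapest open site; total = fixed + service.
{Pell, Norris}: C1→Pell 2·8=16, C2→Norris 8·6=48, C3→Pell 5·20=100, C4→Norris 2·22=44, C5→Norris 7·19=133, C6→Pell 13·7=91, C7→Norris 5·20=100, C8→Pell 5·4=20. Service 552; fixed 260; total 812.
{Norris}: service 691 + fixed 152 = 843
{Farrow, Norris}: service 625 + fixed 335 = 960
{Joliet, Brent, Farrow, Pell, Norris}: service 532 + fixed 932 = 1464
No other subset beats 812.

Open Pell and Norris; minimum total cost 812.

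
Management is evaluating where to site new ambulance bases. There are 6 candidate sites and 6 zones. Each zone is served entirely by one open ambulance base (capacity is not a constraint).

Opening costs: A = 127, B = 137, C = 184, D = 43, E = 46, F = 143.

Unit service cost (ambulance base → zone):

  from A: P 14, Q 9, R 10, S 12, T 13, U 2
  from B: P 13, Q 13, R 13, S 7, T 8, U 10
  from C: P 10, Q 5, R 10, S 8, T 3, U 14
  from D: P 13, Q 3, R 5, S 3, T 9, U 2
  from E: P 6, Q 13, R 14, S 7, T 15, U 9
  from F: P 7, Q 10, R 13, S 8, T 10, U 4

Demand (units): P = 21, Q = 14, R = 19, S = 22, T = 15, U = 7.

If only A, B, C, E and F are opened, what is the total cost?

Total cost: 1236

Each zone is assigned to its cheapest site among the open ones.
{A, B, C, E, F}: P→E 6·21=126, Q→C 5·14=70, R→A 10·19=190, S→B 7·22=154, T→C 3·15=45, U→A 2·7=14. Service 599; fixed 637; total 1236.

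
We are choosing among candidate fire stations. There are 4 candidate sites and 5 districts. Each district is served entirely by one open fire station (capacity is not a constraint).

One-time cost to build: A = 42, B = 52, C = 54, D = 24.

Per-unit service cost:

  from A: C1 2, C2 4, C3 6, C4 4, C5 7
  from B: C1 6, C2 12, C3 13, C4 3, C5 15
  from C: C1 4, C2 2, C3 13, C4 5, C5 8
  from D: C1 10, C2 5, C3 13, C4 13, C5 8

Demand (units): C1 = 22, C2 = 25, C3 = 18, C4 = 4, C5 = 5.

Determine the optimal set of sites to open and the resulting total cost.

Open A only; minimum total cost 345.

For any fixed open set, each district goes to its cheapest open site; total = fixed + service.
{A}: C1→A 2·22=44, C2→A 4·25=100, C3→A 6·18=108, C4→A 4·4=16, C5→A 7·5=35. Service 303; fixed 42; total 345.
{A, C}: service 253 + fixed 96 = 349
{A, D}: service 303 + fixed 66 = 369
{A, B, C, D}: service 249 + fixed 172 = 421
(All 15 nonempty subsets were checked; A only is lowest.)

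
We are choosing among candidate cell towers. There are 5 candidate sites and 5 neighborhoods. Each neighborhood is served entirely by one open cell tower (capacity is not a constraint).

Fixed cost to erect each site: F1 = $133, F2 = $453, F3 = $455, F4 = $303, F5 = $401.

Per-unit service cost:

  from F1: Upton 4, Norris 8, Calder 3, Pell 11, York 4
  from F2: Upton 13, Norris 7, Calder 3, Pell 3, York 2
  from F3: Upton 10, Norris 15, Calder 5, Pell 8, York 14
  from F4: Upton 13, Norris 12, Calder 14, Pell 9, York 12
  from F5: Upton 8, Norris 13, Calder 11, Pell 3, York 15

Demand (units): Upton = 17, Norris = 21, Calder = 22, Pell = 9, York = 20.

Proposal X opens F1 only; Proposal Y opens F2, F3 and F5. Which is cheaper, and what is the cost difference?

Proposal X: {F1}: Upton→F1 4·17=68, Norris→F1 8·21=168, Calder→F1 3·22=66, Pell→F1 11·9=99, York→F1 4·20=80. Service 481; fixed 133; total 614.
Proposal Y: {F2, F3, F5}: Upton→F5 8·17=136, Norris→F2 7·21=147, Calder→F2 3·22=66, Pell→F2 3·9=27, York→F2 2·20=40. Service 416; fixed 1309; total 1725.
Difference: |614 − 1725| = 1111.

Proposal X is cheaper by 1111.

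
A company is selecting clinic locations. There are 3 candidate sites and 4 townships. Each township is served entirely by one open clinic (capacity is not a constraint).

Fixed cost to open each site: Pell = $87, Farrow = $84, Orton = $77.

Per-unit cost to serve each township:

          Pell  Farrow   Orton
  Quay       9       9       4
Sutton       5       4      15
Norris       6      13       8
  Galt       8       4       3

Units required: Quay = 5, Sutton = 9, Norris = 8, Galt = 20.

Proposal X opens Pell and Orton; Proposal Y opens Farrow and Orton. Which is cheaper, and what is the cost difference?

Proposal X: {Pell, Orton}: Quay→Orton 4·5=20, Sutton→Pell 5·9=45, Norris→Pell 6·8=48, Galt→Orton 3·20=60. Service 173; fixed 164; total 337.
Proposal Y: {Farrow, Orton}: Quay→Orton 4·5=20, Sutton→Farrow 4·9=36, Norris→Orton 8·8=64, Galt→Orton 3·20=60. Service 180; fixed 161; total 341.
Difference: |337 − 341| = 4.

Proposal X is cheaper by 4.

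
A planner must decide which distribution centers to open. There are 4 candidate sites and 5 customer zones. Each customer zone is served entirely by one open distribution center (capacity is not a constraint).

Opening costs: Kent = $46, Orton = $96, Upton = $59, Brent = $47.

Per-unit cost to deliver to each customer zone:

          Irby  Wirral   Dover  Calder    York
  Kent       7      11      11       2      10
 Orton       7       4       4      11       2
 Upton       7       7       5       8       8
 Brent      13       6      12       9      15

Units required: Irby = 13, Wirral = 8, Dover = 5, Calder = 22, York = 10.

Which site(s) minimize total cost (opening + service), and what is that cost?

Open Kent and Orton; minimum total cost 349.

For any fixed open set, each customer zone goes to its cheapest open site; total = fixed + service.
{Kent, Orton}: Irby→Kent 7·13=91, Wirral→Orton 4·8=32, Dover→Orton 4·5=20, Calder→Kent 2·22=44, York→Orton 2·10=20. Service 207; fixed 142; total 349.
{Kent, Orton, Brent}: service 207 + fixed 189 = 396
{Kent, Upton}: Irby→Kent 7·13=91, Wirral→Upton 7·8=56, Dover→Upton 5·5=25, Calder→Kent 2·22=44, York→Upton 8·10=80. Service 296; fixed 105; total 401.
{Kent, Orton, Upton, Brent}: Irby→Kent 7·13=91, Wirral→Orton 4·8=32, Dover→Orton 4·5=20, Calder→Kent 2·22=44, York→Orton 2·10=20. Service 207; fixed 248; total 455.
No other subset beats 349.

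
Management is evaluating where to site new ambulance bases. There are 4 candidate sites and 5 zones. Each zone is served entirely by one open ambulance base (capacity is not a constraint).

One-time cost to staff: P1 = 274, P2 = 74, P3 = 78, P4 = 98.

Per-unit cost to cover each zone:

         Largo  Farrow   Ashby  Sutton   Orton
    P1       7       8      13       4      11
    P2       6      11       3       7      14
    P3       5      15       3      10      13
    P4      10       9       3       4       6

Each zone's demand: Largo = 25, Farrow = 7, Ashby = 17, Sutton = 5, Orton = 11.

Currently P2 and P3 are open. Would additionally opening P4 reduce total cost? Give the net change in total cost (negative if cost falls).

Yes — net change −8 (cost falls by 8).

Current service cost with {P2, P3}: 431.
Adding P4: each zone re-picks its cheapest; new service cost 325, saving 106.
Extra fixed cost: 98. Net change = 98 − 106 = -8.
(Totals: 583 → 575.)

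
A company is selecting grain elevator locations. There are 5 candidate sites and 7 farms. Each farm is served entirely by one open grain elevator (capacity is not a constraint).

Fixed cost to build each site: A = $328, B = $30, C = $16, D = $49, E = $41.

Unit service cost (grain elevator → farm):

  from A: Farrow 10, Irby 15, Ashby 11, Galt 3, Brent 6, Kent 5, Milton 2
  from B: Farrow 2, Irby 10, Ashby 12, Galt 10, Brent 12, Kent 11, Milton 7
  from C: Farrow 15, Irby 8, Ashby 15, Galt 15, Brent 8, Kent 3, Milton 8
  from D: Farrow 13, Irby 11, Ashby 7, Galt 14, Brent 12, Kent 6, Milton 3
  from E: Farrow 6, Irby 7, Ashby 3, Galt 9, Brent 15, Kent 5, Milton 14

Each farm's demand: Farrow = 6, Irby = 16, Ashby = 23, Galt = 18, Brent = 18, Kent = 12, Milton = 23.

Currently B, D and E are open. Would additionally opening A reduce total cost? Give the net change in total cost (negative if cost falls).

Current service cost with {B, D, E}: 700.
Adding A: each farm re-picks its cheapest; new service cost 461, saving 239.
Extra fixed cost: 328. Net change = 328 − 239 = 89.
(Totals: 820 → 909.)

No — net change +89 (cost rises by 89).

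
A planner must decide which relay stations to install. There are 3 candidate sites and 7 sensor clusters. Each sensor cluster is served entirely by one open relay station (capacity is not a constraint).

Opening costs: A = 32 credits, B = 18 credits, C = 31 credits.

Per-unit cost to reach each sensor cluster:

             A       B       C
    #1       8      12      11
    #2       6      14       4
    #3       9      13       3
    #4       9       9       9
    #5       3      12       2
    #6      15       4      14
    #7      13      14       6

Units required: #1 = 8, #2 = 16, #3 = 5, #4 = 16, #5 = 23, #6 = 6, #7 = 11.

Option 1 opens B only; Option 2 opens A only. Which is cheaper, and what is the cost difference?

Option 1: {B}: #1→B 12·8=96, #2→B 14·16=224, #3→B 13·5=65, #4→B 9·16=144, #5→B 12·23=276, #6→B 4·6=24, #7→B 14·11=154. Service 983; fixed 18; total 1001.
Option 2: {A}: #1→A 8·8=64, #2→A 6·16=96, #3→A 9·5=45, #4→A 9·16=144, #5→A 3·23=69, #6→A 15·6=90, #7→A 13·11=143. Service 651; fixed 32; total 683.
Difference: |1001 − 683| = 318.

Option 2 is cheaper by 318.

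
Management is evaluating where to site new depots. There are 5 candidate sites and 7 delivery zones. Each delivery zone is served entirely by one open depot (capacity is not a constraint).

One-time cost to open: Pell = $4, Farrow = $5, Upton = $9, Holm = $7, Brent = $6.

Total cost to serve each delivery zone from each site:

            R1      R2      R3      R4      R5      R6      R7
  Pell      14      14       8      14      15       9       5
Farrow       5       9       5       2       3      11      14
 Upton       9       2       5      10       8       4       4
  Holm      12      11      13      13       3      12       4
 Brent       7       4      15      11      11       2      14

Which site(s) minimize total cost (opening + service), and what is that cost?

Open Farrow and Upton; minimum total cost 39.

For any fixed open set, each delivery zone goes to its cheapest open site; total = fixed + service.
{Farrow, Upton}: R1→Farrow 5, R2→Upton 2, R3→Farrow 5, R4→Farrow 2, R5→Farrow 3, R6→Upton 4, R7→Upton 4. Service 25; fixed 14; total 39.
{Pell, Farrow, Brent}: R1→Farrow 5, R2→Brent 4, R3→Farrow 5, R4→Farrow 2, R5→Farrow 3, R6→Brent 2, R7→Pell 5. Service 26; fixed 15; total 41.
{Pell, Farrow, Upton}: service 25 + fixed 18 = 43
{Pell, Farrow, Upton, Holm, Brent}: service 23 + fixed 31 = 54
No other subset beats 39.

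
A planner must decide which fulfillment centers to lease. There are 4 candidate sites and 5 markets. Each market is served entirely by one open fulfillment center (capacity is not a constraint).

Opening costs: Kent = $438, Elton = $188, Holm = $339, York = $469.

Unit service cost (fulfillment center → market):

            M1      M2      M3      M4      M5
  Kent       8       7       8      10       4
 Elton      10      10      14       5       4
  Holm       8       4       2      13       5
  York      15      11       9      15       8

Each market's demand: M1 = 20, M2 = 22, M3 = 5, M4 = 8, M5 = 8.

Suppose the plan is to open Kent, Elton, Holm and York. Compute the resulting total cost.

Each market is assigned to its cheapest site among the open ones.
{Kent, Elton, Holm, York}: M1→Kent 8·20=160, M2→Holm 4·22=88, M3→Holm 2·5=10, M4→Elton 5·8=40, M5→Kent 4·8=32. Service 330; fixed 1434; total 1764.

Total cost: 1764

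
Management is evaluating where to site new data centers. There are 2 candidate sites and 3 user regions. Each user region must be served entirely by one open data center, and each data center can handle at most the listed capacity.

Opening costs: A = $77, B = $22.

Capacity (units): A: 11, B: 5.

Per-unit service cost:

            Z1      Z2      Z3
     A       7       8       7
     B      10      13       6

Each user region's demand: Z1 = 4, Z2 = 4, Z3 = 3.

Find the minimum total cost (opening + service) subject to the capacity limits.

Minimum total cost: 158

Open {A}: Z1→A 7·4=28, Z2→A 8·4=32, Z3→A 7·3=21.
Loads: A carries 11/11. Service 81; fixed 77; total 158.
Next best feasible plan costs 177.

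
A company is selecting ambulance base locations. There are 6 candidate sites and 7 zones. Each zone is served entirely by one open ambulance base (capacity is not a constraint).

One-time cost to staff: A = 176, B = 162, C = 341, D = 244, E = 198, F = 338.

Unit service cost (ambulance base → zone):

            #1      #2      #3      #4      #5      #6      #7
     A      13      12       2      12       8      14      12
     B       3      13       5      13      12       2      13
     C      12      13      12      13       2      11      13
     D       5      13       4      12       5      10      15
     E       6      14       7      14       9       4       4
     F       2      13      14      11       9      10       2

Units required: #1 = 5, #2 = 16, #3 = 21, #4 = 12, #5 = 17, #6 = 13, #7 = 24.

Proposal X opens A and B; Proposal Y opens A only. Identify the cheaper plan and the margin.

Proposal X: {A, B}: #1→B 3·5=15, #2→A 12·16=192, #3→A 2·21=42, #4→A 12·12=144, #5→A 8·17=136, #6→B 2·13=26, #7→A 12·24=288. Service 843; fixed 338; total 1181.
Proposal Y: {A}: #1→A 13·5=65, #2→A 12·16=192, #3→A 2·21=42, #4→A 12·12=144, #5→A 8·17=136, #6→A 14·13=182, #7→A 12·24=288. Service 1049; fixed 176; total 1225.
Difference: |1181 − 1225| = 44.

Proposal X is cheaper by 44.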